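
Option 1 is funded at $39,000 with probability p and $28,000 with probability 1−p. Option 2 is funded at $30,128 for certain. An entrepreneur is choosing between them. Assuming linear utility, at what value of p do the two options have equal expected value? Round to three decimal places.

p·39000 + (1−p)·28000 = 30128
11000p + 28000 = 30128
p = (30128 − 28000) / 11000

p = 0.193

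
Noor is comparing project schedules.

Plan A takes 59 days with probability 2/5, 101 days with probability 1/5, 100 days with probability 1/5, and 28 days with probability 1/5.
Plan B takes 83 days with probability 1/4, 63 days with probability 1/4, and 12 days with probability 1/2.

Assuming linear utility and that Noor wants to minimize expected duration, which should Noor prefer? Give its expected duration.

Plan B (42.5 days)

Plan A = 2/5 × 59 + 1/5 × 101 + 1/5 × 100 + 1/5 × 28 = 23.6 + 20.2 + 20 + 5.6 = 69.4
Plan B = 1/4 × 83 + 1/4 × 63 + 1/2 × 12 = 20.75 + 15.75 + 6 = 42.5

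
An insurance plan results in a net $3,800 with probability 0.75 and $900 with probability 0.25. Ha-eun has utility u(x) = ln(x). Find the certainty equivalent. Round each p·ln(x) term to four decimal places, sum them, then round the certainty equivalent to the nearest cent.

$2,651.02

E[u] = 0.75·ln(3800) + 0.25·ln(900) = 6.1821 + 1.7006 = 7.8827
CE = e^7.8827 ≈ 2651.02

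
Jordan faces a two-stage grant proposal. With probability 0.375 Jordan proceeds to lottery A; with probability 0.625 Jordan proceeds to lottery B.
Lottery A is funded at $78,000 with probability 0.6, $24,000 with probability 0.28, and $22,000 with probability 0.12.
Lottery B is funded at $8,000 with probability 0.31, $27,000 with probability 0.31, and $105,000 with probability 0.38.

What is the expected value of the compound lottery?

EV(A) = 0.6 × 78000 + 0.28 × 24000 + 0.12 × 22000 = 46800 + 6720 + 2640 = 56160
EV(B) = 0.31 × 8000 + 0.31 × 27000 + 0.38 × 105000 = 2480 + 8370 + 39900 = 50750
Overall = 0.375 × 56160 + 0.625 × 50750 = 21060 + 31718.75 = 52778.75

$52,778.75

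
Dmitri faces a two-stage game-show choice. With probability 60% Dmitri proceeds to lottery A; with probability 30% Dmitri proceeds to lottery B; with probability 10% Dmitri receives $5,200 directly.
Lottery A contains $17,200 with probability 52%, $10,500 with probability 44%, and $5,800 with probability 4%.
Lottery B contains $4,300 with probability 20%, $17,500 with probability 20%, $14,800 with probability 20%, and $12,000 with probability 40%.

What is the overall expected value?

EV(A) = 0.52 × 17200 + 0.44 × 10500 + 0.04 × 5800 = 8944 + 4620 + 232 = 13796
EV(B) = 0.2 × 4300 + 0.2 × 17500 + 0.2 × 14800 + 0.4 × 12000 = 860 + 3500 + 2960 + 4800 = 12120
Branch C: 5200 (certain)
Overall = 0.6 × 13796 + 0.3 × 12120 + 0.1 × 5200 = 8277.6 + 3636 + 520 = 12433.6

$12,433.60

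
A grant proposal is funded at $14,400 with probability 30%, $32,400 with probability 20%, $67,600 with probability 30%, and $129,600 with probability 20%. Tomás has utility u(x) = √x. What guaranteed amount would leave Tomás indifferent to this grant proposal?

$49,284

E[u] = 0.3·√14400 + 0.2·√32400 + 0.3·√67600 + 0.2·√129600 = 0.3·120 + 0.2·180 + 0.3·260 + 0.2·360 = 222
CE = (222)² = 49284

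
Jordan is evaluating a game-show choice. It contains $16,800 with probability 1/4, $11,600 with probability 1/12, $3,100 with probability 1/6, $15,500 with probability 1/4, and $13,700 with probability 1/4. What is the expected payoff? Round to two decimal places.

$12,983.33

EV = 1/4 × 16800 + 1/12 × 11600 + 1/6 × 3100 + 1/4 × 15500 + 1/4 × 13700 = 4200 + 966.6667 + 516.6667 + 3875 + 3425 = 12983.3333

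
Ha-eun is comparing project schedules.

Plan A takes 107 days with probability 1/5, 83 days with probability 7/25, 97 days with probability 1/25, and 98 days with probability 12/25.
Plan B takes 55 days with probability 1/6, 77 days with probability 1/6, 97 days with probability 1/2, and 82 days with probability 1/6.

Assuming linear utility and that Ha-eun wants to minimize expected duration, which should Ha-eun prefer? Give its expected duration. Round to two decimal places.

Plan B (84.17 days)

Plan A = 1/5 × 107 + 7/25 × 83 + 1/25 × 97 + 12/25 × 98 = 21.4 + 23.24 + 3.88 + 47.04 = 95.56
Plan B = 1/6 × 55 + 1/6 × 77 + 1/2 × 97 + 1/6 × 82 = 9.1667 + 12.8333 + 48.5 + 13.6667 = 84.1667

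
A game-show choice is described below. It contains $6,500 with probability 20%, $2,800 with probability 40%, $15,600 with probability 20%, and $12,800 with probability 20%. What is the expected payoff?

EV = 0.2 × 6500 + 0.4 × 2800 + 0.2 × 15600 + 0.2 × 12800 = 1300 + 1120 + 3120 + 2560 = 8100

$8,100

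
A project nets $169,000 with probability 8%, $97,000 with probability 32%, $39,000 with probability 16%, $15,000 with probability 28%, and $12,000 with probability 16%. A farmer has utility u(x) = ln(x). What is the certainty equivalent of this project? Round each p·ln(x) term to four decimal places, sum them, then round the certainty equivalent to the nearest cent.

E[u] = 0.08·ln(169000) + 0.32·ln(97000) + 0.16·ln(39000) + 0.28·ln(15000) + 0.16·ln(12000) = 0.9630 + 3.6744 + 1.6914 + 2.6924 + 1.5028 = 10.5240
CE = e^10.5240 ≈ 37197.62

$37,197.62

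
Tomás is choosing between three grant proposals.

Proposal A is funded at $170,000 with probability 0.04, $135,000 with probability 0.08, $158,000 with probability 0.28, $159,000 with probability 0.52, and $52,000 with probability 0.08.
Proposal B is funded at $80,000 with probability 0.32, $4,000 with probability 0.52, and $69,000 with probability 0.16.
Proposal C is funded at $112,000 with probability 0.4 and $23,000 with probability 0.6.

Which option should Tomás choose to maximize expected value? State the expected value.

Proposal A ($148,680)

Proposal A = 0.04 × 170000 + 0.08 × 135000 + 0.28 × 158000 + 0.52 × 159000 + 0.08 × 52000 = 6800 + 10800 + 44240 + 82680 + 4160 = 148680
Proposal B = 0.32 × 80000 + 0.52 × 4000 + 0.16 × 69000 = 25600 + 2080 + 11040 = 38720
Proposal C = 0.4 × 112000 + 0.6 × 23000 = 44800 + 13800 = 58600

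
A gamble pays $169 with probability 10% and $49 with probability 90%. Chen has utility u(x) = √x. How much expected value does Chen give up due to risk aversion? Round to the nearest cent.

E[u] = 0.1·√169 + 0.9·√49 = 0.1·13 + 0.9·7 = 7.6
CE = (7.6)² = 57.76
Risk premium = EV − CE = 61 − 57.76 = 3.24

$3.24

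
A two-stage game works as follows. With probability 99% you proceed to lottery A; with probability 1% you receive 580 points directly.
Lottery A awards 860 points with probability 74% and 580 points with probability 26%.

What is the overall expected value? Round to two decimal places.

EV(A) = 0.74 × 860 + 0.26 × 580 = 636.4 + 150.8 = 787.2
Branch B: 580 (certain)
Overall = 0.99 × 787.2 + 0.01 × 580 = 779.328 + 5.8 = 785.128

785.13 points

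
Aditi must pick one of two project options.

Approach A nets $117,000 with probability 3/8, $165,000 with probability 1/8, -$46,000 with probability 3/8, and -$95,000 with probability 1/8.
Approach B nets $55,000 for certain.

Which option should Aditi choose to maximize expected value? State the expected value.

Approach A = 3/8 × 117000 + 1/8 × 165000 + 3/8 × (-46000) + 1/8 × (-95000) = 43875 + 20625 − 17250 − 11875 = 35375
Approach B: 55000 (certain)

Approach B ($55,000)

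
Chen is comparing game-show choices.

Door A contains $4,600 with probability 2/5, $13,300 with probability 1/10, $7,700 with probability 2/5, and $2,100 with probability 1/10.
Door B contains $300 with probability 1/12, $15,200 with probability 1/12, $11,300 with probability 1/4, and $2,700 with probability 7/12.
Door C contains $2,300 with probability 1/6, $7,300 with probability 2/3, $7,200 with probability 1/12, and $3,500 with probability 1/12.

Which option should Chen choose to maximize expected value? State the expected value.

Door A ($6,460)

Door A = 2/5 × 4600 + 1/10 × 13300 + 2/5 × 7700 + 1/10 × 2100 = 1840 + 1330 + 3080 + 210 = 6460
Door B = 1/12 × 300 + 1/12 × 15200 + 1/4 × 11300 + 7/12 × 2700 = 25 + 1266.6667 + 2825 + 1575 = 5691.6667
Door C = 1/6 × 2300 + 2/3 × 7300 + 1/12 × 7200 + 1/12 × 3500 = 383.3333 + 4866.6667 + 600 + 291.6667 = 6141.6667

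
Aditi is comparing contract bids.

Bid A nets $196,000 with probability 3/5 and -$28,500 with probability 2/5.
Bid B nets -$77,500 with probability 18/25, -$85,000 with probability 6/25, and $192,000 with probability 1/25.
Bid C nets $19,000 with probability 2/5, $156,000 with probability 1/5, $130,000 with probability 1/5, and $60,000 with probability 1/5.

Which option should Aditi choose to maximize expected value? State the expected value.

Bid A ($106,200)

Bid A = 3/5 × 196000 + 2/5 × (-28500) = 117600 − 11400 = 106200
Bid B = 18/25 × (-77500) + 6/25 × (-85000) + 1/25 × 192000 = -55800 − 20400 + 7680 = -68520
Bid C = 2/5 × 19000 + 1/5 × 156000 + 1/5 × 130000 + 1/5 × 60000 = 7600 + 31200 + 26000 + 12000 = 76800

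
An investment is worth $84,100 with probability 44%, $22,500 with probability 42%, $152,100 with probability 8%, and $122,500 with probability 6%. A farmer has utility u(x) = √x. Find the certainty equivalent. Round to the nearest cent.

$58,951.84

E[u] = 0.44·√84100 + 0.42·√22500 + 0.08·√152100 + 0.06·√122500 = 0.44·290 + 0.42·150 + 0.08·390 + 0.06·350 = 242.8
CE = (242.8)² = 58951.84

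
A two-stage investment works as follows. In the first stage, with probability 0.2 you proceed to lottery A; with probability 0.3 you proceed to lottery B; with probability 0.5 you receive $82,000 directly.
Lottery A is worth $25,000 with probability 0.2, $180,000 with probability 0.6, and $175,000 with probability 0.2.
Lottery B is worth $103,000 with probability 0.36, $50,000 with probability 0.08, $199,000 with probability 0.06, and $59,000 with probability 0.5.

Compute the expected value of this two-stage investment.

EV(A) = 0.2 × 25000 + 0.6 × 180000 + 0.2 × 175000 = 5000 + 108000 + 35000 = 148000
EV(B) = 0.36 × 103000 + 0.08 × 50000 + 0.06 × 199000 + 0.5 × 59000 = 37080 + 4000 + 11940 + 29500 = 82520
Branch C: 82000 (certain)
Overall = 0.2 × 148000 + 0.3 × 82520 + 0.5 × 82000 = 29600 + 24756 + 41000 = 95356

$95,356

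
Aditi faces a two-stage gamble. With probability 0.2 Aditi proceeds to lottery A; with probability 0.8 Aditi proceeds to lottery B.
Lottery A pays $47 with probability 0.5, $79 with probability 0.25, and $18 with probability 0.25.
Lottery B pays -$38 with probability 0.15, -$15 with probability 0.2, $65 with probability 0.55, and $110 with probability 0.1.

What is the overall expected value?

EV(A) = 0.5 × 47 + 0.25 × 79 + 0.25 × 18 = 23.5 + 19.75 + 4.5 = 47.75
EV(B) = 0.15 × (-38) + 0.2 × (-15) + 0.55 × 65 + 0.1 × 110 = -5.7 − 3 + 35.75 + 11 = 38.05
Overall = 0.2 × 47.75 + 0.8 × 38.05 = 9.55 + 30.44 = 39.99

$39.99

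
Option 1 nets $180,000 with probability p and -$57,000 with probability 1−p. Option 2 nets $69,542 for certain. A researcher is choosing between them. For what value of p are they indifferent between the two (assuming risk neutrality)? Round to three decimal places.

p = 0.534

p·180000 + (1−p)·(-57000) = 69542
237000p − 57000 = 69542
p = (69542 + 57000) / 237000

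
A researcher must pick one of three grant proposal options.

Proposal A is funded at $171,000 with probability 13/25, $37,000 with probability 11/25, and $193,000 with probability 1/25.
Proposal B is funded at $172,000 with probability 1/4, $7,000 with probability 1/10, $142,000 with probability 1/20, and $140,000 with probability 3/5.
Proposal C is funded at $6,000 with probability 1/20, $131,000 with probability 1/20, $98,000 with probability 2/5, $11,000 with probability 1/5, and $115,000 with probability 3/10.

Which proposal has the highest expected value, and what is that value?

Proposal A = 13/25 × 171000 + 11/25 × 37000 + 1/25 × 193000 = 88920 + 16280 + 7720 = 112920
Proposal B = 1/4 × 172000 + 1/10 × 7000 + 1/20 × 142000 + 3/5 × 140000 = 43000 + 700 + 7100 + 84000 = 134800
Proposal C = 1/20 × 6000 + 1/20 × 131000 + 2/5 × 98000 + 1/5 × 11000 + 3/10 × 115000 = 300 + 6550 + 39200 + 2200 + 34500 = 82750

Proposal B ($134,800)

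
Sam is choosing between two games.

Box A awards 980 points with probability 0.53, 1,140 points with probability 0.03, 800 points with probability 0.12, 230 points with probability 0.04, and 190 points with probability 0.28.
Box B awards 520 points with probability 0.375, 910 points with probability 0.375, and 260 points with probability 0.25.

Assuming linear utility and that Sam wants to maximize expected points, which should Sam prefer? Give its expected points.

Box A = 0.53 × 980 + 0.03 × 1140 + 0.12 × 800 + 0.04 × 230 + 0.28 × 190 = 519.4 + 34.2 + 96 + 9.2 + 53.2 = 712
Box B = 0.375 × 520 + 0.375 × 910 + 0.25 × 260 = 195 + 341.25 + 65 = 601.25

Box A (712 points)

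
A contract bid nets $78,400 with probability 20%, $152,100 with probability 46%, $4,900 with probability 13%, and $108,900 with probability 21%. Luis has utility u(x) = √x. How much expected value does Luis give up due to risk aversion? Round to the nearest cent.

$10,681.56

E[u] = 0.2·√78400 + 0.46·√152100 + 0.13·√4900 + 0.21·√108900 = 0.2·280 + 0.46·390 + 0.13·70 + 0.21·330 = 313.8
CE = (313.8)² = 98470.44
Risk premium = EV − CE = 109152 − 98470.44 = 10681.56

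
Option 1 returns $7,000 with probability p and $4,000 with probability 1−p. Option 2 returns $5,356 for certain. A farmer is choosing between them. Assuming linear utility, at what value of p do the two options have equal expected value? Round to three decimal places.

p = 0.452

p·7000 + (1−p)·4000 = 5356
3000p + 4000 = 5356
p = (5356 − 4000) / 3000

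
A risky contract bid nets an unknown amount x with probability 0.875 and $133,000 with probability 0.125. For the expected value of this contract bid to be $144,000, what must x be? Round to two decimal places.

x = $145,571.43

0.875·x + 0.125·133000 = 144000
0.875·x = 144000 − 16625 = 127375
x = 127375 / 0.875 = 145571.4286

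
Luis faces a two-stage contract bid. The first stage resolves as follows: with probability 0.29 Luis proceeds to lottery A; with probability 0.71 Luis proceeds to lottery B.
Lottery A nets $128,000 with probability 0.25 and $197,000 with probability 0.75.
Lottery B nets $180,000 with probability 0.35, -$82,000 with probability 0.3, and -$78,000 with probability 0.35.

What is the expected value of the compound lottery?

EV(A) = 0.25 × 128000 + 0.75 × 197000 = 32000 + 147750 = 179750
EV(B) = 0.35 × 180000 + 0.3 × (-82000) + 0.35 × (-78000) = 63000 − 24600 − 27300 = 11100
Overall = 0.29 × 179750 + 0.71 × 11100 = 52127.5 + 7881 = 60008.5

$60,008.50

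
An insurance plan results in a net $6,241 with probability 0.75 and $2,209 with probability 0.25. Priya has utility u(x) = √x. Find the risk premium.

$192

E[u] = 0.75·√6241 + 0.25·√2209 = 0.75·79 + 0.25·47 = 71
CE = (71)² = 5041
Risk premium = EV − CE = 5233 − 5041 = 192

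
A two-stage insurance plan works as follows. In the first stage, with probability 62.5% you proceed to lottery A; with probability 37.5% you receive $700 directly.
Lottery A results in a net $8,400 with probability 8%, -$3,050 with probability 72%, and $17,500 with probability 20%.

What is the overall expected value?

$1,497.50

EV(A) = 0.08 × 8400 + 0.72 × (-3050) + 0.2 × 17500 = 672 − 2196 + 3500 = 1976
Branch B: 700 (certain)
Overall = 0.625 × 1976 + 0.375 × 700 = 1235 + 262.5 = 1497.5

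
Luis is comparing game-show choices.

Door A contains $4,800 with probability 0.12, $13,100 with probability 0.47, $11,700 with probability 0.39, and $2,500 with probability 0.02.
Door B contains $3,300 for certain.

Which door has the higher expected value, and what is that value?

Door A ($11,346)

Door A = 0.12 × 4800 + 0.47 × 13100 + 0.39 × 11700 + 0.02 × 2500 = 576 + 6157 + 4563 + 50 = 11346
Door B: 3300 (certain)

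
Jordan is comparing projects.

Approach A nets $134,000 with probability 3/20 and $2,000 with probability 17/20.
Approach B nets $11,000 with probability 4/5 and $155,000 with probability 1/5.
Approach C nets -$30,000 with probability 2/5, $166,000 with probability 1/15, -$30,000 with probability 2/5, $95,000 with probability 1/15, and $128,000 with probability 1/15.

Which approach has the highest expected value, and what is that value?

Approach B ($39,800)

Approach A = 3/20 × 134000 + 17/20 × 2000 = 20100 + 1700 = 21800
Approach B = 4/5 × 11000 + 1/5 × 155000 = 8800 + 31000 = 39800
Approach C = 2/5 × (-30000) + 1/15 × 166000 + 2/5 × (-30000) + 1/15 × 95000 + 1/15 × 128000 = -12000 + 11066.6667 − 12000 + 6333.3333 + 8533.3333 = 1933.3333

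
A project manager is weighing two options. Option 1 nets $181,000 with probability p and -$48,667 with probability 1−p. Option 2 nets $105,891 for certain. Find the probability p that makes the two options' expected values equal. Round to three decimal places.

p = 0.673

p·181000 + (1−p)·(-48667) = 105891
229667p − 48667 = 105891
p = (105891 + 48667) / 229667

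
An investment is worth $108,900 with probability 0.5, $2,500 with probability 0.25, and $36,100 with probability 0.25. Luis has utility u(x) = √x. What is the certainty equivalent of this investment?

$50,625

E[u] = 0.5·√108900 + 0.25·√2500 + 0.25·√36100 = 0.5·330 + 0.25·50 + 0.25·190 = 225
CE = (225)² = 50625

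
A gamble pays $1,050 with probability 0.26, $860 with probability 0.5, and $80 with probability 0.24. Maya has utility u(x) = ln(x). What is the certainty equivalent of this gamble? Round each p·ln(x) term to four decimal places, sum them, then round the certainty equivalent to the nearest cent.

E[u] = 0.26·ln(1050) + 0.5·ln(860) + 0.24·ln(80) = 1.8087 + 3.3785 + 1.0517 = 6.2389
CE = e^6.2389 ≈ 512.29

$512.29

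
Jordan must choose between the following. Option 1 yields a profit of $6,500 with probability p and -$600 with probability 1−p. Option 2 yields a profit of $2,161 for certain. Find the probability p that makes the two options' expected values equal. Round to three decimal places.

p = 0.389

p·6500 + (1−p)·(-600) = 2161
7100p − 600 = 2161
p = (2161 + 600) / 7100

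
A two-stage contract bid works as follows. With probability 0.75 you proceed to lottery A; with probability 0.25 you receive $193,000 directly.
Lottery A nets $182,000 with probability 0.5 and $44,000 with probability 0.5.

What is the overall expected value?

EV(A) = 0.5 × 182000 + 0.5 × 44000 = 91000 + 22000 = 113000
Branch B: 193000 (certain)
Overall = 0.75 × 113000 + 0.25 × 193000 = 84750 + 48250 = 133000

$133,000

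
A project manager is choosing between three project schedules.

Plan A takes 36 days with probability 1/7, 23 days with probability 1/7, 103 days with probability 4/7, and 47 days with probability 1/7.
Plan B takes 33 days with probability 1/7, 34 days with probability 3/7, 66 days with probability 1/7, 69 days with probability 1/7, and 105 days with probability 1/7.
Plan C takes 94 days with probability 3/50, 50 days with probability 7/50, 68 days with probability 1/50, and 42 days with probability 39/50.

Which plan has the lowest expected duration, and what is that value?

Plan C (46.76 days)

Plan A = 1/7 × 36 + 1/7 × 23 + 4/7 × 103 + 1/7 × 47 = 5.1429 + 3.2857 + 58.8571 + 6.7143 = 74
Plan B = 1/7 × 33 + 3/7 × 34 + 1/7 × 66 + 1/7 × 69 + 1/7 × 105 = 4.7143 + 14.5714 + 9.4286 + 9.8571 + 15 = 53.5714
Plan C = 3/50 × 94 + 7/50 × 50 + 1/50 × 68 + 39/50 × 42 = 5.64 + 7 + 1.36 + 32.76 = 46.76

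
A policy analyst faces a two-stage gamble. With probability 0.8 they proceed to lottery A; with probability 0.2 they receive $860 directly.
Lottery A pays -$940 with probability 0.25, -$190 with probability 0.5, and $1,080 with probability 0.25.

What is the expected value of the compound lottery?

$124

EV(A) = 0.25 × (-940) + 0.5 × (-190) + 0.25 × 1080 = -235 − 95 + 270 = -60
Branch B: 860 (certain)
Overall = 0.8 × (-60) + 0.2 × 860 = -48 + 172 = 124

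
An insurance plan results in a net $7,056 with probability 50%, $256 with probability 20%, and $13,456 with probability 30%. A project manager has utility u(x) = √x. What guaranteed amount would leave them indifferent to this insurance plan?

E[u] = 0.5·√7056 + 0.2·√256 + 0.3·√13456 = 0.5·84 + 0.2·16 + 0.3·116 = 80
CE = (80)² = 6400

$6,400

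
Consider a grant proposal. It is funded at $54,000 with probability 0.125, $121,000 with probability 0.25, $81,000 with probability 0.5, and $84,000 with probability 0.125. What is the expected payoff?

$88,000

EV = 0.125 × 54000 + 0.25 × 121000 + 0.5 × 81000 + 0.125 × 84000 = 6750 + 30250 + 40500 + 10500 = 88000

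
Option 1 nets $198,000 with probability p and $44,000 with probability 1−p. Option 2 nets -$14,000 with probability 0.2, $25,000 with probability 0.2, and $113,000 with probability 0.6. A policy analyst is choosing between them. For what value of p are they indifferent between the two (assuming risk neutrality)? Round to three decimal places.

EV(Option 2) = 0.2 × (-14000) + 0.2 × 25000 + 0.6 × 113000 = -2800 + 5000 + 67800 = 70000
p·198000 + (1−p)·44000 = 70000
154000p + 44000 = 70000
p = (70000 − 44000) / 154000

p = 0.169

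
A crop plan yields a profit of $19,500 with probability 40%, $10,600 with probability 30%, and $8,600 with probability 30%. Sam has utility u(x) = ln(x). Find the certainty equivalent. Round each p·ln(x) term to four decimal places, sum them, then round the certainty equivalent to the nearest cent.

E[u] = 0.4·ln(19500) + 0.3·ln(10600) + 0.3·ln(8600) = 3.9513 + 2.7806 + 2.7179 = 9.4498
CE = e^9.4498 ≈ 12705.62

$12,705.62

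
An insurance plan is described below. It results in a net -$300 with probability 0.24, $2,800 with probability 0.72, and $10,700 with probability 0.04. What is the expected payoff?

EV = 0.24 × (-300) + 0.72 × 2800 + 0.04 × 10700 = -72 + 2016 + 428 = 2372

$2,372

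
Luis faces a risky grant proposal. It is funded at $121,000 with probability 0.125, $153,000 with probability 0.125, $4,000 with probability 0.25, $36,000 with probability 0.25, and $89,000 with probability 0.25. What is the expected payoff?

EV = 0.125 × 121000 + 0.125 × 153000 + 0.25 × 4000 + 0.25 × 36000 + 0.25 × 89000 = 15125 + 19125 + 1000 + 9000 + 22250 = 66500

$66,500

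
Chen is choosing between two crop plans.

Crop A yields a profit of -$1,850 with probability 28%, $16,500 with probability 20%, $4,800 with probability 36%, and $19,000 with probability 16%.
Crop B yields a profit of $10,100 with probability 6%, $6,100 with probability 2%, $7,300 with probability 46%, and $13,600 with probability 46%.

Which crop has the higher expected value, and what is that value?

Crop A = 0.28 × (-1850) + 0.2 × 16500 + 0.36 × 4800 + 0.16 × 19000 = -518 + 3300 + 1728 + 3040 = 7550
Crop B = 0.06 × 10100 + 0.02 × 6100 + 0.46 × 7300 + 0.46 × 13600 = 606 + 122 + 3358 + 6256 = 10342

Crop B ($10,342)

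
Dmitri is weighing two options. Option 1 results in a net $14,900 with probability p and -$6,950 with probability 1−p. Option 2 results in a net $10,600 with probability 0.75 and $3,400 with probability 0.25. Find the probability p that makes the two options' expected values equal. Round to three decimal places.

p = 0.721

EV(Option 2) = 0.75 × 10600 + 0.25 × 3400 = 7950 + 850 = 8800
p·14900 + (1−p)·(-6950) = 8800
21850p − 6950 = 8800
p = (8800 + 6950) / 21850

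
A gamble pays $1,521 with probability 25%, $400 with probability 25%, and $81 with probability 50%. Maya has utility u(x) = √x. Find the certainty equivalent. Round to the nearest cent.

$370.56

E[u] = 0.25·√1521 + 0.25·√400 + 0.5·√81 = 0.25·39 + 0.25·20 + 0.5·9 = 19.25
CE = (19.25)² = 370.5625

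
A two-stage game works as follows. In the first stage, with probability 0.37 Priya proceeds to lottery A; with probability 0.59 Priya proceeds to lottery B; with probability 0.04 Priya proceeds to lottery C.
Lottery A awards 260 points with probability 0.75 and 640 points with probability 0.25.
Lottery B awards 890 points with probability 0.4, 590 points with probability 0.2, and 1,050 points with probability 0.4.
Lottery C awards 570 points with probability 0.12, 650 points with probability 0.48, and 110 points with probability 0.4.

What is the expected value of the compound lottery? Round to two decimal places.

EV(A) = 0.75 × 260 + 0.25 × 640 = 195 + 160 = 355
EV(B) = 0.4 × 890 + 0.2 × 590 + 0.4 × 1050 = 356 + 118 + 420 = 894
EV(C) = 0.12 × 570 + 0.48 × 650 + 0.4 × 110 = 68.4 + 312 + 44 = 424.4
Overall = 0.37 × 355 + 0.59 × 894 + 0.04 × 424.4 = 131.35 + 527.46 + 16.976 = 675.786

675.79 points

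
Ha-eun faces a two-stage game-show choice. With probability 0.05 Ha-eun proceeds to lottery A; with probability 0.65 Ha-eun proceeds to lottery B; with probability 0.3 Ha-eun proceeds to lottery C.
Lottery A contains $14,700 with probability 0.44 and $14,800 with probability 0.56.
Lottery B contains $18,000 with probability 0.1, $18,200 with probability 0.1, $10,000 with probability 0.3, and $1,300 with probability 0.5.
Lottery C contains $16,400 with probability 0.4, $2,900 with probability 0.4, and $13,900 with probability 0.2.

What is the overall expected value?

EV(A) = 0.44 × 14700 + 0.56 × 14800 = 6468 + 8288 = 14756
EV(B) = 0.1 × 18000 + 0.1 × 18200 + 0.3 × 10000 + 0.5 × 1300 = 1800 + 1820 + 3000 + 650 = 7270
EV(C) = 0.4 × 16400 + 0.4 × 2900 + 0.2 × 13900 = 6560 + 1160 + 2780 = 10500
Overall = 0.05 × 14756 + 0.65 × 7270 + 0.3 × 10500 = 737.8 + 4725.5 + 3150 = 8613.3

$8,613.30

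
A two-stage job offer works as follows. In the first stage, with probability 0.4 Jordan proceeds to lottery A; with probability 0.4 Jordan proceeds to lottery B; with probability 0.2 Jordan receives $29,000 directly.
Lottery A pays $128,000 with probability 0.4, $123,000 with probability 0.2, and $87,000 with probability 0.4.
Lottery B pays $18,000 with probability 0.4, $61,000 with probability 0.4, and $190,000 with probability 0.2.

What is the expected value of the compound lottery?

EV(A) = 0.4 × 128000 + 0.2 × 123000 + 0.4 × 87000 = 51200 + 24600 + 34800 = 110600
EV(B) = 0.4 × 18000 + 0.4 × 61000 + 0.2 × 190000 = 7200 + 24400 + 38000 = 69600
Branch C: 29000 (certain)
Overall = 0.4 × 110600 + 0.4 × 69600 + 0.2 × 29000 = 44240 + 27840 + 5800 = 77880

$77,880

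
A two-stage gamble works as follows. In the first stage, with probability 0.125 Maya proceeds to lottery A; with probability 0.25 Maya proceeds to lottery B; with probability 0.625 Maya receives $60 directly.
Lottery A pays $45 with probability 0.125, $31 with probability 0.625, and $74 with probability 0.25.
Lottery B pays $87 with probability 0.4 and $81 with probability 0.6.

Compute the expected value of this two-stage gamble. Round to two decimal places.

$63.79

EV(A) = 0.125 × 45 + 0.625 × 31 + 0.25 × 74 = 5.625 + 19.375 + 18.5 = 43.5
EV(B) = 0.4 × 87 + 0.6 × 81 = 34.8 + 48.6 = 83.4
Branch C: 60 (certain)
Overall = 0.125 × 43.5 + 0.25 × 83.4 + 0.625 × 60 = 5.4375 + 20.85 + 37.5 = 63.7875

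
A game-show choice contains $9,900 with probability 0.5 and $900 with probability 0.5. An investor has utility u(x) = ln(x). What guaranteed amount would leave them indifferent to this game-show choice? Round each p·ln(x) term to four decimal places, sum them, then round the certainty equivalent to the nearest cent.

$2,984.84

E[u] = 0.5·ln(9900) + 0.5·ln(900) = 4.6001 + 3.4012 = 8.0013
CE = e^8.0013 ≈ 2984.84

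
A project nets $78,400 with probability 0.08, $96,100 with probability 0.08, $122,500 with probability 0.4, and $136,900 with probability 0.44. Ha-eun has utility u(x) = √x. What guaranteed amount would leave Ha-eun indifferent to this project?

$122,500

E[u] = 0.08·√78400 + 0.08·√96100 + 0.4·√122500 + 0.44·√136900 = 0.08·280 + 0.08·310 + 0.4·350 + 0.44·370 = 350
CE = (350)² = 122500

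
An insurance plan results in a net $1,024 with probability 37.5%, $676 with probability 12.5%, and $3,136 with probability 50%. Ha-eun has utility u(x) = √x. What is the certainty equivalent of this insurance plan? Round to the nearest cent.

E[u] = 0.375·√1024 + 0.125·√676 + 0.5·√3136 = 0.375·32 + 0.125·26 + 0.5·56 = 43.25
CE = (43.25)² = 1870.5625

$1,870.56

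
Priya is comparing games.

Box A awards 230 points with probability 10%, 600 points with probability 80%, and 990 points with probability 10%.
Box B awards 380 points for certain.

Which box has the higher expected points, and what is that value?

Box A = 0.1 × 230 + 0.8 × 600 + 0.1 × 990 = 23 + 480 + 99 = 602
Box B: 380 (certain)

Box A (602 points)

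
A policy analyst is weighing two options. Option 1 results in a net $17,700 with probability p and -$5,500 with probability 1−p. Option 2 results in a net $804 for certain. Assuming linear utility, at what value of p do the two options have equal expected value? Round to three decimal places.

p = 0.272

p·17700 + (1−p)·(-5500) = 804
23200p − 5500 = 804
p = (804 + 5500) / 23200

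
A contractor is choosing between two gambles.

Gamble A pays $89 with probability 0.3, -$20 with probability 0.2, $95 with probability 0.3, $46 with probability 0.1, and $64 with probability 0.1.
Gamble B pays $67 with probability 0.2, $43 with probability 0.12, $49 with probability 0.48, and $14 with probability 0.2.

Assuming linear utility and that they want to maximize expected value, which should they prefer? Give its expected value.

Gamble A = 0.3 × 89 + 0.2 × (-20) + 0.3 × 95 + 0.1 × 46 + 0.1 × 64 = 26.7 − 4 + 28.5 + 4.6 + 6.4 = 62.2
Gamble B = 0.2 × 67 + 0.12 × 43 + 0.48 × 49 + 0.2 × 14 = 13.4 + 5.16 + 23.52 + 2.8 = 44.88

Gamble A ($62.20)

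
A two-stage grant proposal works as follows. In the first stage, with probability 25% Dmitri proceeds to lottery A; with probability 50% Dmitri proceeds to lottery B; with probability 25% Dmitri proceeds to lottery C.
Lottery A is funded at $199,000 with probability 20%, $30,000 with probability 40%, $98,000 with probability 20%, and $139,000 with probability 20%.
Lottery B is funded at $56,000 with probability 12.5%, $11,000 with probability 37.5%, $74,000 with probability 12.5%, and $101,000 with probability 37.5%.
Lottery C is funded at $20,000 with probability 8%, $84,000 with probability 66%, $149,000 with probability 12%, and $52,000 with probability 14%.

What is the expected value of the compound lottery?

EV(A) = 0.2 × 199000 + 0.4 × 30000 + 0.2 × 98000 + 0.2 × 139000 = 39800 + 12000 + 19600 + 27800 = 99200
EV(B) = 0.125 × 56000 + 0.375 × 11000 + 0.125 × 74000 + 0.375 × 101000 = 7000 + 4125 + 9250 + 37875 = 58250
EV(C) = 0.08 × 20000 + 0.66 × 84000 + 0.12 × 149000 + 0.14 × 52000 = 1600 + 55440 + 17880 + 7280 = 82200
Overall = 0.25 × 99200 + 0.5 × 58250 + 0.25 × 82200 = 24800 + 29125 + 20550 = 74475

$74,475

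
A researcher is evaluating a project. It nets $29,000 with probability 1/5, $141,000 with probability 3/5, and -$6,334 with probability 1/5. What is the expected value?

EV = 1/5 × 29000 + 3/5 × 141000 + 1/5 × (-6334) = 5800 + 84600 − 1266.8 = 89133.2

$89,133.20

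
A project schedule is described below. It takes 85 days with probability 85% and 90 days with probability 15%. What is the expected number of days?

85.75 days

EV = 0.85 × 85 + 0.15 × 90 = 72.25 + 13.5 = 85.75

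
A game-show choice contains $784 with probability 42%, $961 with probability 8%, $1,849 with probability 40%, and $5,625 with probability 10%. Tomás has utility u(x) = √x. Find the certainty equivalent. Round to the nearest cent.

E[u] = 0.42·√784 + 0.08·√961 + 0.4·√1849 + 0.1·√5625 = 0.42·28 + 0.08·31 + 0.4·43 + 0.1·75 = 38.94
CE = (38.94)² = 1516.3236

$1,516.32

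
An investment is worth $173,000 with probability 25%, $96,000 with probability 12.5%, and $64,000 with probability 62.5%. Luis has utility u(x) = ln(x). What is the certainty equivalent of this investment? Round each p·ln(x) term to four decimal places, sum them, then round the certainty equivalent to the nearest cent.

$86,327.20

E[u] = 0.25·ln(173000) + 0.125·ln(96000) + 0.625·ln(64000) = 3.0153 + 1.4340 + 6.9166 = 11.3659
CE = e^11.3659 ≈ 86327.20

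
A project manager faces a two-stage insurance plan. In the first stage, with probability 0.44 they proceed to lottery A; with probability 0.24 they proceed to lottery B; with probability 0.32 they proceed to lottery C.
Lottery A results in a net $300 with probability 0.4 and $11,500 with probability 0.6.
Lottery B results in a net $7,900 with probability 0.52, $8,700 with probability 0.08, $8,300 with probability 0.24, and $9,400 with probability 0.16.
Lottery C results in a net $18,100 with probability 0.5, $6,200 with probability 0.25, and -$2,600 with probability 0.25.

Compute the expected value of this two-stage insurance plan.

EV(A) = 0.4 × 300 + 0.6 × 11500 = 120 + 6900 = 7020
EV(B) = 0.52 × 7900 + 0.08 × 8700 + 0.24 × 8300 + 0.16 × 9400 = 4108 + 696 + 1992 + 1504 = 8300
EV(C) = 0.5 × 18100 + 0.25 × 6200 + 0.25 × (-2600) = 9050 + 1550 − 650 = 9950
Overall = 0.44 × 7020 + 0.24 × 8300 + 0.32 × 9950 = 3088.8 + 1992 + 3184 = 8264.8

$8,264.80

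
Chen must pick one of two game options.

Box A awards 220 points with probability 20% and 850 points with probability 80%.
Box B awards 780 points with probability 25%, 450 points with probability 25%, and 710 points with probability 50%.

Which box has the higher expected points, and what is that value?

Box A = 0.2 × 220 + 0.8 × 850 = 44 + 680 = 724
Box B = 0.25 × 780 + 0.25 × 450 + 0.5 × 710 = 195 + 112.5 + 355 = 662.5

Box A (724 points)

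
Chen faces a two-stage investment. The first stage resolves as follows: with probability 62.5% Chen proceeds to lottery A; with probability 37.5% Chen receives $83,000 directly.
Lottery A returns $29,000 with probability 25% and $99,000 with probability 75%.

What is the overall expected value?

$82,062.50

EV(A) = 0.25 × 29000 + 0.75 × 99000 = 7250 + 74250 = 81500
Branch B: 83000 (certain)
Overall = 0.625 × 81500 + 0.375 × 83000 = 50937.5 + 31125 = 82062.5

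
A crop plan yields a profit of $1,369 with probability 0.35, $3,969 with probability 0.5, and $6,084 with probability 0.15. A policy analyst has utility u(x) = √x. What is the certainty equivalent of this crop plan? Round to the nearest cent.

E[u] = 0.35·√1369 + 0.5·√3969 + 0.15·√6084 = 0.35·37 + 0.5·63 + 0.15·78 = 56.15
CE = (56.15)² = 3152.8225

$3,152.82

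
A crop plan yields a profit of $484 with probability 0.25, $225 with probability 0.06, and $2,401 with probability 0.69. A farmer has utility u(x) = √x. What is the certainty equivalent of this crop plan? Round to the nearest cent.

$1,616.84

E[u] = 0.25·√484 + 0.06·√225 + 0.69·√2401 = 0.25·22 + 0.06·15 + 0.69·49 = 40.21
CE = (40.21)² = 1616.8441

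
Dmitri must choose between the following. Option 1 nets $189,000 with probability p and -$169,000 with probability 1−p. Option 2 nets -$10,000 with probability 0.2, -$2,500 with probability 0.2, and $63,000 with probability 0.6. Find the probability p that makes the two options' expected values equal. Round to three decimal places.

p = 0.571

EV(Option 2) = 0.2 × (-10000) + 0.2 × (-2500) + 0.6 × 63000 = -2000 − 500 + 37800 = 35300
p·189000 + (1−p)·(-169000) = 35300
358000p − 169000 = 35300
p = (35300 + 169000) / 358000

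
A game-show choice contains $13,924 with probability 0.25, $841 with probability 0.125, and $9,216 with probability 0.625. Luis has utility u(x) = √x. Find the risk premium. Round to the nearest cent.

E[u] = 0.25·√13924 + 0.125·√841 + 0.625·√9216 = 0.25·118 + 0.125·29 + 0.625·96 = 93.125
CE = (93.125)² = 8672.265625
Risk premium = EV − CE = 9346.125 − 8672.265625 = 673.859375

$673.86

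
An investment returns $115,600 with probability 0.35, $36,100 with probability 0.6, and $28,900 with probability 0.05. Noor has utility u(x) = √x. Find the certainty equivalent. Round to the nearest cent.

E[u] = 0.35·√115600 + 0.6·√36100 + 0.05·√28900 = 0.35·340 + 0.6·190 + 0.05·170 = 241.5
CE = (241.5)² = 58322.25

$58,322.25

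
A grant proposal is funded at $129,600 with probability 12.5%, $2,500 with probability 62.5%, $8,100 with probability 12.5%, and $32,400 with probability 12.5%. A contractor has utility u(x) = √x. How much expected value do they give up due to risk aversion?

$10,725

E[u] = 0.125·√129600 + 0.625·√2500 + 0.125·√8100 + 0.125·√32400 = 0.125·360 + 0.625·50 + 0.125·90 + 0.125·180 = 110
CE = (110)² = 12100
Risk premium = EV − CE = 22825 − 12100 = 10725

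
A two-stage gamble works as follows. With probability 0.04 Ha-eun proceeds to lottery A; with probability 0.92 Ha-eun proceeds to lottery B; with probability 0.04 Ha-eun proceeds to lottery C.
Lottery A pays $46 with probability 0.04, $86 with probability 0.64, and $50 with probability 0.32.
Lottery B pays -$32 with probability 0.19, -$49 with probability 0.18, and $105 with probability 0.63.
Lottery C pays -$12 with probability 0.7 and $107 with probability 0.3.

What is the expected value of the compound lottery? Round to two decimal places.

EV(A) = 0.04 × 46 + 0.64 × 86 + 0.32 × 50 = 1.84 + 55.04 + 16 = 72.88
EV(B) = 0.19 × (-32) + 0.18 × (-49) + 0.63 × 105 = -6.08 − 8.82 + 66.15 = 51.25
EV(C) = 0.7 × (-12) + 0.3 × 107 = -8.4 + 32.1 = 23.7
Overall = 0.04 × 72.88 + 0.92 × 51.25 + 0.04 × 23.7 = 2.9152 + 47.15 + 0.948 = 51.0132

$51.01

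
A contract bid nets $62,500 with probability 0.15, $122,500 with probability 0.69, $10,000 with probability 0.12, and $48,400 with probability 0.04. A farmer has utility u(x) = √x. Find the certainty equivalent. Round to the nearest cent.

E[u] = 0.15·√62500 + 0.69·√122500 + 0.12·√10000 + 0.04·√48400 = 0.15·250 + 0.69·350 + 0.12·100 + 0.04·220 = 299.8
CE = (299.8)² = 89880.04

$89,880.04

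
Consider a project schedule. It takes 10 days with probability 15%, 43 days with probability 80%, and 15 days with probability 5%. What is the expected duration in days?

EV = 0.15 × 10 + 0.8 × 43 + 0.05 × 15 = 1.5 + 34.4 + 0.75 = 36.65

36.65 days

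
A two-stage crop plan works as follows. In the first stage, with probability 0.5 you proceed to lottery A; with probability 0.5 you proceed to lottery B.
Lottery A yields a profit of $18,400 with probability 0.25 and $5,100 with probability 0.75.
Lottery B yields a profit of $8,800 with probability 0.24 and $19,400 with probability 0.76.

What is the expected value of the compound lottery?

$12,640.50

EV(A) = 0.25 × 18400 + 0.75 × 5100 = 4600 + 3825 = 8425
EV(B) = 0.24 × 8800 + 0.76 × 19400 = 2112 + 14744 = 16856
Overall = 0.5 × 8425 + 0.5 × 16856 = 4212.5 + 8428 = 12640.5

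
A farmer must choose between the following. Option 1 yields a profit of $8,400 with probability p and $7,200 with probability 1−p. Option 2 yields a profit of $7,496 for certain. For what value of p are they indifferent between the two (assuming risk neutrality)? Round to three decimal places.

p·8400 + (1−p)·7200 = 7496
1200p + 7200 = 7496
p = (7496 − 7200) / 1200

p = 0.247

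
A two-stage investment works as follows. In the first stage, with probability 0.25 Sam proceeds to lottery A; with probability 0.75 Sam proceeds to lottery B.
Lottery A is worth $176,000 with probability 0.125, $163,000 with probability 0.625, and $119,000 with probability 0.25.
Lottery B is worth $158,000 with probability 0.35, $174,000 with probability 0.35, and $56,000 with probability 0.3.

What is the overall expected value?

EV(A) = 0.125 × 176000 + 0.625 × 163000 + 0.25 × 119000 = 22000 + 101875 + 29750 = 153625
EV(B) = 0.35 × 158000 + 0.35 × 174000 + 0.3 × 56000 = 55300 + 60900 + 16800 = 133000
Overall = 0.25 × 153625 + 0.75 × 133000 = 38406.25 + 99750 = 138156.25

$138,156.25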